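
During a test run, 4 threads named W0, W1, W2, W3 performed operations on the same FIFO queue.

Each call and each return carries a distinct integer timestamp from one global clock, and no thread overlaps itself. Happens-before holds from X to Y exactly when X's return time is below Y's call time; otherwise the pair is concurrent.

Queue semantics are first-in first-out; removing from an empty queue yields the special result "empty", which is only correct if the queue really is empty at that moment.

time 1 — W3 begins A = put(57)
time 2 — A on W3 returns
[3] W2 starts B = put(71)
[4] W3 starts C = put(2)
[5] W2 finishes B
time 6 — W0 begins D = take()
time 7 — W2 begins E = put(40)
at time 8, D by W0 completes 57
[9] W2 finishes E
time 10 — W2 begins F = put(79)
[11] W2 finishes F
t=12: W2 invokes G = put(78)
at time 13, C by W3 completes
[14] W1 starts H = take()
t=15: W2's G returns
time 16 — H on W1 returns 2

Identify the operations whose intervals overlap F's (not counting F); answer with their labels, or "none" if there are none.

C

concurrent with F ([10,11]): every op whose interval crosses 10..11
A [1,2]: before
B [3,5]: before
C [4,13]: concurrent
D [6,8]: before
E [7,9]: before
G [12,15]: after
H [14,16]: after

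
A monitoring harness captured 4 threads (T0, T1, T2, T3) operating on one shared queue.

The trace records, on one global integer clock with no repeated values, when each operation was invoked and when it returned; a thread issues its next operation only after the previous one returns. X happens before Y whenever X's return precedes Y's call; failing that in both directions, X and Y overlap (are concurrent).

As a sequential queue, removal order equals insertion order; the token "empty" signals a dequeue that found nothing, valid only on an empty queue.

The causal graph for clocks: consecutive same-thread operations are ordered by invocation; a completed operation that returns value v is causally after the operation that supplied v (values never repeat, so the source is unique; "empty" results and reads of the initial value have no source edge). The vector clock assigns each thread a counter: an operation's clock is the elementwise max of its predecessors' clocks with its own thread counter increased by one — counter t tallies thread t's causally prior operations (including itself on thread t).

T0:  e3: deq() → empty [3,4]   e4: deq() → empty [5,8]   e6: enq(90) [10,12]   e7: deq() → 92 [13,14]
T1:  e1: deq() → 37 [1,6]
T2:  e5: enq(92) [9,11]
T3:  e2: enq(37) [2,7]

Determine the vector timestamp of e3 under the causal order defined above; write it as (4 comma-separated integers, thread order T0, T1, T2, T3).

no predecessors for e2 (invoked 2): T3 increments from zero → (0, 0, 0, 1)
no predecessors for e5 (invoked 9): T2 increments from zero → (0, 0, 1, 0)
no predecessors for e3 (invoked 3): T0 increments from zero → (1, 0, 0, 0)
from VC(e2)=(0, 0, 0, 1), e1 (invoked 1) maxes components and bumps T1 → (0, 1, 0, 1)
from VC(e3)=(1, 0, 0, 0), e4 (invoked 5) maxes components and bumps T0 → (2, 0, 0, 0)
from VC(e4)=(2, 0, 0, 0), e6 (invoked 10) maxes components and bumps T0 → (3, 0, 0, 0)
from VC(e5)=(0, 0, 1, 0), VC(e6)=(3, 0, 0, 0), e7 (invoked 13) maxes components and bumps T0 → (4, 0, 1, 0)
target: VC(e3) = (1, 0, 0, 0)

(1, 0, 0, 0)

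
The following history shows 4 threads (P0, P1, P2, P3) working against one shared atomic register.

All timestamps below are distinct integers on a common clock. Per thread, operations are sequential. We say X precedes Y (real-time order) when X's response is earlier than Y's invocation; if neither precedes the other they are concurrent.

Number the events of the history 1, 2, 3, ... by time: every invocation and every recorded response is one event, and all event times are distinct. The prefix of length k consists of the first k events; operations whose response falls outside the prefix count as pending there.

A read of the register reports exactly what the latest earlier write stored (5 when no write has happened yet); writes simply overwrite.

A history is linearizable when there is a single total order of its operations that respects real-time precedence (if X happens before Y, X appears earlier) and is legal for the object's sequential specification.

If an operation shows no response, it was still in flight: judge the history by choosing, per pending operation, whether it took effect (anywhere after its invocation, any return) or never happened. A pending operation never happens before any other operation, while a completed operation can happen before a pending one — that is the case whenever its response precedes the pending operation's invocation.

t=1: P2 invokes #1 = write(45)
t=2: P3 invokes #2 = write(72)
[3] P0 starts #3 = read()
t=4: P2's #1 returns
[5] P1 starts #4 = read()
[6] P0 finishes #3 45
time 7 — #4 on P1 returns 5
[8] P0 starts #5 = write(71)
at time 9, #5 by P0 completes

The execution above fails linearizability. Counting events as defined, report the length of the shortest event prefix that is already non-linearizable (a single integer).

7

a valid linearization of events 1..6 exists, for instance #1, #3:
1. #1 write(45), leaving value 45
2. #3 read() → 45, leaving value 45
adding event 7 (#4 responds at 7) leaves no legal real-time order
including or dropping the 1 pending operation (#2) in any combination fails
for example #1, #3, #4 (pending dropped) fails at step 3: #4 read() → 5 is not legal there
for example #1, #4, #3 (pending dropped) fails at step 2: #4 read() → 5 is not legal there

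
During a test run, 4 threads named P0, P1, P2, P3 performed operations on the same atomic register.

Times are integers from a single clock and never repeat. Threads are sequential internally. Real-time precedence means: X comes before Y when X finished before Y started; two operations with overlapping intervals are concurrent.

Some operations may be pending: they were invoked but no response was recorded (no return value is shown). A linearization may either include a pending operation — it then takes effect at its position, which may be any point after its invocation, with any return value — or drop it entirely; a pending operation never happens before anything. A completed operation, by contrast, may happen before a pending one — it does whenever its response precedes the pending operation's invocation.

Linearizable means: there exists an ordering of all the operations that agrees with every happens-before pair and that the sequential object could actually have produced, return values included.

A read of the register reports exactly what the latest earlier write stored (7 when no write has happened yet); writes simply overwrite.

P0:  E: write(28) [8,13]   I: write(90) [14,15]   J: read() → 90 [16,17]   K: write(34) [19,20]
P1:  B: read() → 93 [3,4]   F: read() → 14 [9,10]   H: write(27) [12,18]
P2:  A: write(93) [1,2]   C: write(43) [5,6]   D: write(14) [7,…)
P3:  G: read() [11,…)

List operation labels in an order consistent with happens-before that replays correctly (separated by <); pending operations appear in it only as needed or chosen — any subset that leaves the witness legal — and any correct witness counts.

A < B < C < D < F < E < G < H < I < J < K

after step 1 (A write(93)): value 93
after step 2 (B read() → 93): value 93
after step 3 (C write(43)): value 43
after step 4 (D write(14) (pending, included)): value 14
after step 5 (F read() → 14): value 14
after step 6 (E write(28)): value 28
after step 7 (G read() (pending, included)): value 28
after step 8 (H write(27)): value 27
after step 9 (I write(90)): value 90
after step 10 (J read() → 90): value 90
after step 11 (K write(34)): value 34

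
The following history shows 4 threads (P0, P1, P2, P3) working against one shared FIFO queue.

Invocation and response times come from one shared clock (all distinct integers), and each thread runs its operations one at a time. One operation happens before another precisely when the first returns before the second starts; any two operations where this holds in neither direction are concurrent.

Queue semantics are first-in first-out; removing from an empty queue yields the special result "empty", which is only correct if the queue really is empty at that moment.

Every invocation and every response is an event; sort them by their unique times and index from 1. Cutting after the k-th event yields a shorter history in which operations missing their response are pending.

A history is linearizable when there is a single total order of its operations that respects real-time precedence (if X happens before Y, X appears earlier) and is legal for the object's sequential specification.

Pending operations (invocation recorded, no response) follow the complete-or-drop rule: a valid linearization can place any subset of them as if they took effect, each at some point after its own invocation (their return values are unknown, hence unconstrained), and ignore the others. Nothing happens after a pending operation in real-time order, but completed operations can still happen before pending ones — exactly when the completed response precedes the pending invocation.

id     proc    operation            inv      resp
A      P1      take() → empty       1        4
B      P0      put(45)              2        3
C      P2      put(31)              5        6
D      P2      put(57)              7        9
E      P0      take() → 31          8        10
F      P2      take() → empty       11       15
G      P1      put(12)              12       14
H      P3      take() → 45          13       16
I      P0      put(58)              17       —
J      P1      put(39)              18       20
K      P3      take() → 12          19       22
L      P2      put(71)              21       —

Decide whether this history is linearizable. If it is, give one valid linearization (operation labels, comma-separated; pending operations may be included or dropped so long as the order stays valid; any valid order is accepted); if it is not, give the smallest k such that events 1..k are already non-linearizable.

not linearizable — minimal violating prefix: 10 events

already the first 10 events (up to E's response at time 10) admit no linearization; the first 9 still do
4 orders of the 5 completed FIFO queue ops respect real time; none is legal
take A, B, C, D, E: step 5 already fails, because E take() → 31 cannot occur there
take A, B, C, E, D: step 4 already fails, because E take() → 31 cannot occur there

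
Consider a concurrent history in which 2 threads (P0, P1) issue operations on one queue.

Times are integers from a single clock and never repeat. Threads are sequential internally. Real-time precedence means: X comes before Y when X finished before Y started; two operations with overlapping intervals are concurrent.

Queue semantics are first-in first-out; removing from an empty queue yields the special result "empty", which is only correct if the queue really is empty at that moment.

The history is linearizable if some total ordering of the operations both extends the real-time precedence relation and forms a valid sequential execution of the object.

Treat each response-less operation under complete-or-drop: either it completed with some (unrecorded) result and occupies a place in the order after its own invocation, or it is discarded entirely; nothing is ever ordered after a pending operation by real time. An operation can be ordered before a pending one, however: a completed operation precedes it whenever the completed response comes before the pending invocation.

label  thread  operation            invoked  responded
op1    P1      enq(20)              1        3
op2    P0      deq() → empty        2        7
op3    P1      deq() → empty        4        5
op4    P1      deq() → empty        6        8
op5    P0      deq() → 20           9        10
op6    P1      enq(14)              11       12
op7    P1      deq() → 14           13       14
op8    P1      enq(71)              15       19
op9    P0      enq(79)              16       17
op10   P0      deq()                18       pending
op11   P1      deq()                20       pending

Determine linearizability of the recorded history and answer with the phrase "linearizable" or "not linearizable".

not linearizable

through event 6 a valid linearization exists; event 7 (op2 responding at time 7) ends that
3 orders of the 3 completed queue ops respect real time; none is legal
no completion choice of the 1 pending operation (op4) rescues it — every subset was tried
e.g. op1, op2, op3 (pending dropped): illegal at step 2, since op2 deq() → empty cannot apply there
e.g. op1, op3, op2 (pending dropped): illegal at step 2, since op3 deq() → empty cannot apply there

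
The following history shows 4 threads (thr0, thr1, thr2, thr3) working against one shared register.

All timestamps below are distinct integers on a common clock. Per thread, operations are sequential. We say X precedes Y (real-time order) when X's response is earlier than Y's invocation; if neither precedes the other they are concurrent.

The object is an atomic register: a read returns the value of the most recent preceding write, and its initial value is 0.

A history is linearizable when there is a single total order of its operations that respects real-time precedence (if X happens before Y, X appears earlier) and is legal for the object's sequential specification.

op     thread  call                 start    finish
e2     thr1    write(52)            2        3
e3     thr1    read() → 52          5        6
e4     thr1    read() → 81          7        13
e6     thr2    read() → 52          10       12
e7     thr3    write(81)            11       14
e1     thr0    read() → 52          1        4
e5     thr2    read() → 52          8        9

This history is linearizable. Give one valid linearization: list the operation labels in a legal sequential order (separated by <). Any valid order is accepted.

e2 < e1 < e3 < e5 < e6 < e7 < e4

after step 1 (e2 write(52)): value 52
after step 2 (e1 read() → 52): value 52
after step 3 (e3 read() → 52): value 52
after step 4 (e5 read() → 52): value 52
after step 5 (e6 read() → 52): value 52
after step 6 (e7 write(81)): value 81
after step 7 (e4 read() → 81): value 81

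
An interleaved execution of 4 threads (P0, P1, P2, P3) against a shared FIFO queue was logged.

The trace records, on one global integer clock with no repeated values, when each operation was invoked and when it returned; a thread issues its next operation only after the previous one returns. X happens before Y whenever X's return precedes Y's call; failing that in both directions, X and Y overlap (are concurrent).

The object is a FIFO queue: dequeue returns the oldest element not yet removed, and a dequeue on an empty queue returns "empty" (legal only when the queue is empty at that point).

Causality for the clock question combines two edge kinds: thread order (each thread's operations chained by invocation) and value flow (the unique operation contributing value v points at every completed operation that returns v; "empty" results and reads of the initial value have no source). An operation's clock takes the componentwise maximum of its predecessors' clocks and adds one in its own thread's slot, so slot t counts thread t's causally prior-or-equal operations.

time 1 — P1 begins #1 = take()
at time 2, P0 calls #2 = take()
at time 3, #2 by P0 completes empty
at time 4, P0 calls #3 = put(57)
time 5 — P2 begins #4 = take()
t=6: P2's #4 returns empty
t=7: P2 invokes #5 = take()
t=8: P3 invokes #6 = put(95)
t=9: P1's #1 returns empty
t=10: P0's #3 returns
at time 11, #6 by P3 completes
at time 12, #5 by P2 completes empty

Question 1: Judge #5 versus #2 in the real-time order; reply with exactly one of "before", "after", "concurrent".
after

#5 spans [7,12], #2 spans [2,3]
resp(#2)=3 < inv(#5)=7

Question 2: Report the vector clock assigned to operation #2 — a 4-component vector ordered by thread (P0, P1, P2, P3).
(1, 0, 0, 0)

#6 (invocation 8): nothing precedes it; P3's component alone gives (0, 0, 0, 1)
#4 (invocation 5): nothing precedes it; P2's component alone gives (0, 0, 1, 0)
#1 (invocation 1): nothing precedes it; P1's component alone gives (0, 1, 0, 0)
#2 (invocation 2): nothing precedes it; P0's component alone gives (1, 0, 0, 0)
#5 (invocation 7): componentwise max over VC(#4)=(0, 0, 1, 0), +1 at P2, giving (0, 0, 2, 0)
#3 (invocation 4): componentwise max over VC(#2)=(1, 0, 0, 0), +1 at P0, giving (2, 0, 0, 0)
target: VC(#2) = (1, 0, 0, 0)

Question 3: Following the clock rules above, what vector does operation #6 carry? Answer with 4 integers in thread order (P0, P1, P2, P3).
(0, 0, 0, 1)

no predecessors for #6 (invoked 8): P3 increments from zero → (0, 0, 0, 1)
no predecessors for #4 (invoked 5): P2 increments from zero → (0, 0, 1, 0)
no predecessors for #1 (invoked 1): P1 increments from zero → (0, 1, 0, 0)
no predecessors for #2 (invoked 2): P0 increments from zero → (1, 0, 0, 0)
from VC(#4)=(0, 0, 1, 0), #5 (invoked 7) maxes components and bumps P2 → (0, 0, 2, 0)
from VC(#2)=(1, 0, 0, 0), #3 (invoked 4) maxes components and bumps P0 → (2, 0, 0, 0)
target: VC(#6) = (0, 0, 0, 1)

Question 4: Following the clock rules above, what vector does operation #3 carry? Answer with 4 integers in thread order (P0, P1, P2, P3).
(2, 0, 0, 0)

VC(#6, invoked at 8): no causal predecessors; +1 on P3 → (0, 0, 0, 1)
VC(#4, invoked at 5): no causal predecessors; +1 on P2 → (0, 0, 1, 0)
VC(#1, invoked at 1): no causal predecessors; +1 on P1 → (0, 1, 0, 0)
VC(#2, invoked at 2): no causal predecessors; +1 on P0 → (1, 0, 0, 0)
invoked at 7, #5 merges VC(#4)=(0, 0, 1, 0) and bumps P2's slot → (0, 0, 2, 0)
invoked at 4, #3 merges VC(#2)=(1, 0, 0, 0) and bumps P0's slot → (2, 0, 0, 0)
target: VC(#3) = (2, 0, 0, 0)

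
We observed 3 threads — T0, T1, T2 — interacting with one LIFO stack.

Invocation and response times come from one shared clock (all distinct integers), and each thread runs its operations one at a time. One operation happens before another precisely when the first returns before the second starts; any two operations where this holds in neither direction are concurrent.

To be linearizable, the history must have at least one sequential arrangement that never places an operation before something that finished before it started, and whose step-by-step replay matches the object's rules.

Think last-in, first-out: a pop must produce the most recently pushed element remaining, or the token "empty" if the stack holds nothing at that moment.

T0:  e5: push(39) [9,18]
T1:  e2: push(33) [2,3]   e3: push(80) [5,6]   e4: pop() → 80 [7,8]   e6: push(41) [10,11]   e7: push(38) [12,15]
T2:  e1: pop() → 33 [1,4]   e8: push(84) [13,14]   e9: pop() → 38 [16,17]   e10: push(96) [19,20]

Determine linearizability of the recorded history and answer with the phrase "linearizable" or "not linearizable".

linearizable

a witness: e2, e1, e3, e4, e5, e6, e8, e7, e9, e10
after step 1 (e2 push(33)): stack <33>
after step 2 (e1 pop() → 33): stack <>
after step 3 (e3 push(80)): stack <80>
after step 4 (e4 pop() → 80): stack <>
after step 5 (e5 push(39)): stack <39>
after step 6 (e6 push(41)): stack <39,41>
after step 7 (e8 push(84)): stack <39,41,84>
after step 8 (e7 push(38)): stack <39,41,84,38>
after step 9 (e9 pop() → 38): stack <39,41,84>
after step 10 (e10 push(96)): stack <39,41,84,96>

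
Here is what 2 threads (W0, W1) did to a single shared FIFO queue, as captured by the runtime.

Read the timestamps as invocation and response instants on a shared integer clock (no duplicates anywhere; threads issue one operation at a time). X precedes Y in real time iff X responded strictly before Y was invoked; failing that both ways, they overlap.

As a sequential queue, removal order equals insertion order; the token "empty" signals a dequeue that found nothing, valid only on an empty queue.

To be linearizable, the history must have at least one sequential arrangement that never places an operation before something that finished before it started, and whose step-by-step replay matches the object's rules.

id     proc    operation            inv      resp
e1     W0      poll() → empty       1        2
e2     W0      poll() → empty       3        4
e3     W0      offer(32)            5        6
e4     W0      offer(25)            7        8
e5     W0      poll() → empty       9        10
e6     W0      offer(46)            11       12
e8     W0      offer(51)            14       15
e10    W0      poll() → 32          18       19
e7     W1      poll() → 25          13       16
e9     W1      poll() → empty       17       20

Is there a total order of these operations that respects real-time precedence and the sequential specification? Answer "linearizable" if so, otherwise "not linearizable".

the violation lands at event 10, e5's response at time 10: events 1..9 linearize, events 1..10 do not
the completed operations (5 total) allow one real-time order; the FIFO queue replay rejects it
one such order, e1, e2, e3, e4, e5, breaks at step 5 where e5 poll() → empty is illegal

not linearizable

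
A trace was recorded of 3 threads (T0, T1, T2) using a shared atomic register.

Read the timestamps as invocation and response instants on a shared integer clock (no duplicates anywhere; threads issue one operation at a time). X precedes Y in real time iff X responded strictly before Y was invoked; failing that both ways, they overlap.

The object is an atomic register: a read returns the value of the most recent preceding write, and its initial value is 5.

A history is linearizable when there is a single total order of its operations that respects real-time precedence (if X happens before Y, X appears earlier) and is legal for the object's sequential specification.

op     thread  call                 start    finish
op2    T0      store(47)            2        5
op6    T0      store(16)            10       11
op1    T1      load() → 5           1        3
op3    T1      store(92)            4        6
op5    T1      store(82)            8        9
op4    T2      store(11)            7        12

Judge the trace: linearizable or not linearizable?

linearizable

a witness: op1, op2, op3, op4, op5, op6
after step 1 (op1 load() → 5): value 5
after step 2 (op2 store(47)): value 47
after step 3 (op3 store(92)): value 92
after step 4 (op4 store(11)): value 11
after step 5 (op5 store(82)): value 82
after step 6 (op6 store(16)): value 16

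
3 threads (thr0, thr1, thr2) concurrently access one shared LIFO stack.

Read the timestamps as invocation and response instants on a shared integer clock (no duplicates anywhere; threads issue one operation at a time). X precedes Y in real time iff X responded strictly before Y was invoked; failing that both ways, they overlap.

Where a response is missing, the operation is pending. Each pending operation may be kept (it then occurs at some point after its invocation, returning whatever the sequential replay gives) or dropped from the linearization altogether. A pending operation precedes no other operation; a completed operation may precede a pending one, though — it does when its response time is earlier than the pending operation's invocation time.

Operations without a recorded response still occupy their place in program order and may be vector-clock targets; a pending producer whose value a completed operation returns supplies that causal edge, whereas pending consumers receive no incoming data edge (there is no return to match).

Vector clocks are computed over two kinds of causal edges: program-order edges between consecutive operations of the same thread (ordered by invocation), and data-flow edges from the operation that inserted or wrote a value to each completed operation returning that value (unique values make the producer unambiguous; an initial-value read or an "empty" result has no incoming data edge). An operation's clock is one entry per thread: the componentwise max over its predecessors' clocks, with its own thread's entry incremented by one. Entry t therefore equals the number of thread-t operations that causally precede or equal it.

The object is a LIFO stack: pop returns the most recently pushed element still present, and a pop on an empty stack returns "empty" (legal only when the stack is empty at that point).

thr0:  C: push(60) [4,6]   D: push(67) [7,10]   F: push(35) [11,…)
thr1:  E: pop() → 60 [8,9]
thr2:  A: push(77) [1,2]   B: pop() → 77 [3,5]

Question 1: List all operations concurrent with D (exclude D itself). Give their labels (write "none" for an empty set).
overlap test against D [7,10]: concurrent iff the interval meets 7..10
A [1,2]: before
B [3,5]: before
C [4,6]: before
E [8,9]: concurrent
F [11,…): after

E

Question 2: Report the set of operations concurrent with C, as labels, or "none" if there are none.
concurrent with C ([4,6]): every op whose interval crosses 4..6
A [1,2]: before
B [3,5]: concurrent
D [7,10]: after
E [8,9]: after
F [11,…): after

B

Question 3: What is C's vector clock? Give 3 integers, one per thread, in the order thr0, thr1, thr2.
VC(A, invoked at 1): no causal predecessors; +1 on thr2 → (0, 0, 1)
VC(C, invoked at 4): no causal predecessors; +1 on thr0 → (1, 0, 0)
invoked at 3, B merges VC(A)=(0, 0, 1) and bumps thr2's slot → (0, 0, 2)
invoked at 8, E merges VC(C)=(1, 0, 0) and bumps thr1's slot → (1, 1, 0)
invoked at 7, D merges VC(C)=(1, 0, 0) and bumps thr0's slot → (2, 0, 0)
invoked at 11, F merges VC(D)=(2, 0, 0) and bumps thr0's slot → (3, 0, 0)
target: VC(C) = (1, 0, 0)

(1, 0, 0)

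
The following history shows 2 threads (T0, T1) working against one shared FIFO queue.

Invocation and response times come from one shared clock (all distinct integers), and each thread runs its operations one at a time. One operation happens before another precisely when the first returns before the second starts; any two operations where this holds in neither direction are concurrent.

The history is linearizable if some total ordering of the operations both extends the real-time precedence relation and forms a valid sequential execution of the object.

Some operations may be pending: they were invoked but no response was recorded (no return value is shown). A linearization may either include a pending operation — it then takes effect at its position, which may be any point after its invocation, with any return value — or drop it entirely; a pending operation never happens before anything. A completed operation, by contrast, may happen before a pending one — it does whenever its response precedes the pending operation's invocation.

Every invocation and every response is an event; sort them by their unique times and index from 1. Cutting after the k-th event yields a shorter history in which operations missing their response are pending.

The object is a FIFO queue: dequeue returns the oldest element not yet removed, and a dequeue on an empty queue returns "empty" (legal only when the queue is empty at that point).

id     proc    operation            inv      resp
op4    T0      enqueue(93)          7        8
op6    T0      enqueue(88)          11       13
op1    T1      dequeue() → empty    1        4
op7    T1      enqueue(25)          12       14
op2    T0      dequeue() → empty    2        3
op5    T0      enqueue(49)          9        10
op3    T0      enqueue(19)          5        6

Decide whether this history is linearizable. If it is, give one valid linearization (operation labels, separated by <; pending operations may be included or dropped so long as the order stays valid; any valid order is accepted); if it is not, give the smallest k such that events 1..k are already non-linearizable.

linearizable — witness: op1 < op2 < op3 < op4 < op5 < op6 < op7

step 1: op1 dequeue() → empty — queue <>
step 2: op2 dequeue() → empty — queue <>
step 3: op3 enqueue(19) — queue <19>
step 4: op4 enqueue(93) — queue <19,93>
step 5: op5 enqueue(49) — queue <19,93,49>
step 6: op6 enqueue(88) — queue <19,93,49,88>
step 7: op7 enqueue(25) — queue <19,93,49,88,25>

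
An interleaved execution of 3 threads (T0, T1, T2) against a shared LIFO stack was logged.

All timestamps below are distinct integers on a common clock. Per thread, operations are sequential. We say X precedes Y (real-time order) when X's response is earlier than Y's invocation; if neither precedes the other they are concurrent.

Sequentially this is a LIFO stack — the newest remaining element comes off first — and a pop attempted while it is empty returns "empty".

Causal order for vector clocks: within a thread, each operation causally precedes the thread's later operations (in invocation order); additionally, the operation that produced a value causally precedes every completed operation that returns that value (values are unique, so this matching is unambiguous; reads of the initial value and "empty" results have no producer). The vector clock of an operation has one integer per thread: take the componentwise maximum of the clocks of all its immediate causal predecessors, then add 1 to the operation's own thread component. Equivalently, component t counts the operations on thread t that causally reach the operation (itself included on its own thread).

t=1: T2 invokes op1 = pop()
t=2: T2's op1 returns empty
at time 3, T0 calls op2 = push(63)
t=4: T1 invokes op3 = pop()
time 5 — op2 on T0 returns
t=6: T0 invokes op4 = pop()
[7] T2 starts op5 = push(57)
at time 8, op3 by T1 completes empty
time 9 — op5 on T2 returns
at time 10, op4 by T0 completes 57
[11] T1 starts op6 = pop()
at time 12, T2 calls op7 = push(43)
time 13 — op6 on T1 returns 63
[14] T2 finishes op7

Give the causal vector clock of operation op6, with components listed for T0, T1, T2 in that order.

no predecessors for op1 (invoked 1): T2 increments from zero → (0, 0, 1)
no predecessors for op3 (invoked 4): T1 increments from zero → (0, 1, 0)
no predecessors for op2 (invoked 3): T0 increments from zero → (1, 0, 0)
invoked at 7, op5 merges VC(op1)=(0, 0, 1) and bumps T2's slot → (0, 0, 2)
invoked at 12, op7 merges VC(op5)=(0, 0, 2) and bumps T2's slot → (0, 0, 3)
invoked at 11, op6 merges VC(op2)=(1, 0, 0), VC(op3)=(0, 1, 0) and bumps T1's slot → (1, 2, 0)
invoked at 6, op4 merges VC(op2)=(1, 0, 0), VC(op5)=(0, 0, 2) and bumps T0's slot → (2, 0, 2)
target: VC(op6) = (1, 2, 0)

(1, 2, 0)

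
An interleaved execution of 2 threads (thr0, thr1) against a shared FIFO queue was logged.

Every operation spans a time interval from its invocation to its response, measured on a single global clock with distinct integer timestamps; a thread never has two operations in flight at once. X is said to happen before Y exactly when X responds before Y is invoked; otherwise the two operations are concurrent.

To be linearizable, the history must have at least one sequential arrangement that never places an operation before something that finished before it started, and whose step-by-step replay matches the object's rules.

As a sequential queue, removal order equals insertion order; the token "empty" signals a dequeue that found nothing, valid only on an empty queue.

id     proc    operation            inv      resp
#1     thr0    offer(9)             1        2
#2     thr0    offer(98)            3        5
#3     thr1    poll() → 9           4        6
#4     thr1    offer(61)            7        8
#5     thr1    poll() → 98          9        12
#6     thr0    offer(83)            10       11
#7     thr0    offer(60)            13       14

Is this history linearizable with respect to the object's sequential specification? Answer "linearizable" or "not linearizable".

linearizable

one valid linearization: #1, #2, #3, #4, #5, #6, #7
step 1: #1 offer(9) — queue <9>
step 2: #2 offer(98) — queue <9,98>
step 3: #3 poll() → 9 — queue <98>
step 4: #4 offer(61) — queue <98,61>
step 5: #5 poll() → 98 — queue <61>
step 6: #6 offer(83) — queue <61,83>
step 7: #7 offer(60) — queue <61,83,60>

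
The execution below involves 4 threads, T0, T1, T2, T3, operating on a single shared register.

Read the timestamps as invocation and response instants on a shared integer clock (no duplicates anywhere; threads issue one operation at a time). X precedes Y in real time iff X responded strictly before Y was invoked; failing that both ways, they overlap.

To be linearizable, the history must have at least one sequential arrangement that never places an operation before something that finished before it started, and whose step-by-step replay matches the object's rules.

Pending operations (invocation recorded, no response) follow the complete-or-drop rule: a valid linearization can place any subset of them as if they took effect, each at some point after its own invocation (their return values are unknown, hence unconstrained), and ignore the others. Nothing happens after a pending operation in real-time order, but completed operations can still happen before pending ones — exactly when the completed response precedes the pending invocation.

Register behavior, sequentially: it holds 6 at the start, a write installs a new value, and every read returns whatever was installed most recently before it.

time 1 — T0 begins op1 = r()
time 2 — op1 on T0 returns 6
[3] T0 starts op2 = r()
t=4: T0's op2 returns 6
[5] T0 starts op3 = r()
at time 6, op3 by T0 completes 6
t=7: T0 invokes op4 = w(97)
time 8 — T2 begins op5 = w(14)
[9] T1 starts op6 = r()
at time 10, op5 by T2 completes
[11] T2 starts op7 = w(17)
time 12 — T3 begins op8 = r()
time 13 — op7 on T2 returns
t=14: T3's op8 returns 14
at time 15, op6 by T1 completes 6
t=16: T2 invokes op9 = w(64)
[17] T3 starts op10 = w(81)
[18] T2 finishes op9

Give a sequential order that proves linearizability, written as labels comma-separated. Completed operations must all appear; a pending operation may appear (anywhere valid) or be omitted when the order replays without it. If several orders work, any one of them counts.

op1, op2, op3, op6, op4, op5, op8, op7, op9

step 1: op1 r() → 6 — value 6
step 2: op2 r() → 6 — value 6
step 3: op3 r() → 6 — value 6
step 4: op6 r() → 6 — value 6
step 5: op4 w(97) (pending, included) — value 97
step 6: op5 w(14) — value 14
step 7: op8 r() → 14 — value 14
step 8: op7 w(17) — value 17
step 9: op9 w(64) — value 64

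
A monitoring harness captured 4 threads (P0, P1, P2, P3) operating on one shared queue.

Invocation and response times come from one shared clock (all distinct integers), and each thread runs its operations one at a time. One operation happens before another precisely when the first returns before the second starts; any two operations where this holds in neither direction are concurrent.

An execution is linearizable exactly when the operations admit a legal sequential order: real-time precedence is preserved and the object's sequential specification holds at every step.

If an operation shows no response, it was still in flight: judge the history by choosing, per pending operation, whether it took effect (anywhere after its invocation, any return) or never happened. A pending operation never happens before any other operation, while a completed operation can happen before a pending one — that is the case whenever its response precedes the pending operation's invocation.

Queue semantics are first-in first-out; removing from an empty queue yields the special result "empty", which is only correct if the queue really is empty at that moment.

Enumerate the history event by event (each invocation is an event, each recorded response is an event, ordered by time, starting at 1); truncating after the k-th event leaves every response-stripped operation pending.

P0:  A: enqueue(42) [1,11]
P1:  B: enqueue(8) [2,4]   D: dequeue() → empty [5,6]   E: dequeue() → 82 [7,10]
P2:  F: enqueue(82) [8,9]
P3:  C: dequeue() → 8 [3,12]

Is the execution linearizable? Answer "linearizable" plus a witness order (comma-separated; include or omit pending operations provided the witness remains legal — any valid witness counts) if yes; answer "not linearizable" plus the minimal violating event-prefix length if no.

step 1: B enqueue(8) — queue <8>
step 2: C dequeue() → 8 — queue <>
step 3: D dequeue() → empty — queue <>
step 4: F enqueue(82) — queue <82>
step 5: A enqueue(42) — queue <82,42>
step 6: E dequeue() → 82 — queue <42>

linearizable — witness: B, C, D, F, A, E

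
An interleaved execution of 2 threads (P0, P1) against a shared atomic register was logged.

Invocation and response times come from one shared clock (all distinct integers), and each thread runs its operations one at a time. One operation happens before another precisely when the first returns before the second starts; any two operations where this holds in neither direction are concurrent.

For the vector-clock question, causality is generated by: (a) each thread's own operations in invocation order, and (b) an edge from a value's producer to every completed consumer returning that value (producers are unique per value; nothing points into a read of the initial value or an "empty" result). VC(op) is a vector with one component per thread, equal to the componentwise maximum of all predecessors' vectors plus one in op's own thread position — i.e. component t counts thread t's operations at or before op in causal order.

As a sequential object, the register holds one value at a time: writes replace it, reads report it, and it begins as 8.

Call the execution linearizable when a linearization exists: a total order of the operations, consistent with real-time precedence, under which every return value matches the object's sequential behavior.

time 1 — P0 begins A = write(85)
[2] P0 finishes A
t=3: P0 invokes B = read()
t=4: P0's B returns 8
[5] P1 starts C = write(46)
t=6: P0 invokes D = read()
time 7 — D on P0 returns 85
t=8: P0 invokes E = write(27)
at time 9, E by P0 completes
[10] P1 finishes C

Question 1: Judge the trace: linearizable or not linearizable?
already the first 4 events (up to B's response at time 4) admit no linearization; the first 3 still do
the completed operations (2 total) allow one real-time order; the atomic register replay rejects it
sample order A, B stalls at step 2 — B read() → 8 has no legal effect

not linearizable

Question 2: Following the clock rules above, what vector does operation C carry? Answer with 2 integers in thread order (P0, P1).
C (invocation 5): nothing precedes it; P1's component alone gives (0, 1)
A (invocation 1): nothing precedes it; P0's component alone gives (1, 0)
from VC(A)=(1, 0), B (invoked 3) maxes components and bumps P0 → (2, 0)
from VC(A)=(1, 0), VC(B)=(2, 0), D (invoked 6) maxes components and bumps P0 → (3, 0)
from VC(D)=(3, 0), E (invoked 8) maxes components and bumps P0 → (4, 0)
target: VC(C) = (0, 1)

(0, 1)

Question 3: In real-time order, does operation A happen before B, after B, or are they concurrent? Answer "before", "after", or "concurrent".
A spans [1,2], B spans [3,4]
resp(A)=2 < inv(B)=3

before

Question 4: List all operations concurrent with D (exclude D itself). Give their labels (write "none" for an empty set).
D runs from 6 to 7; window-overlapping ops are concurrent
A [1,2]: before
B [3,4]: before
C [5,10]: concurrent
E [8,9]: after

C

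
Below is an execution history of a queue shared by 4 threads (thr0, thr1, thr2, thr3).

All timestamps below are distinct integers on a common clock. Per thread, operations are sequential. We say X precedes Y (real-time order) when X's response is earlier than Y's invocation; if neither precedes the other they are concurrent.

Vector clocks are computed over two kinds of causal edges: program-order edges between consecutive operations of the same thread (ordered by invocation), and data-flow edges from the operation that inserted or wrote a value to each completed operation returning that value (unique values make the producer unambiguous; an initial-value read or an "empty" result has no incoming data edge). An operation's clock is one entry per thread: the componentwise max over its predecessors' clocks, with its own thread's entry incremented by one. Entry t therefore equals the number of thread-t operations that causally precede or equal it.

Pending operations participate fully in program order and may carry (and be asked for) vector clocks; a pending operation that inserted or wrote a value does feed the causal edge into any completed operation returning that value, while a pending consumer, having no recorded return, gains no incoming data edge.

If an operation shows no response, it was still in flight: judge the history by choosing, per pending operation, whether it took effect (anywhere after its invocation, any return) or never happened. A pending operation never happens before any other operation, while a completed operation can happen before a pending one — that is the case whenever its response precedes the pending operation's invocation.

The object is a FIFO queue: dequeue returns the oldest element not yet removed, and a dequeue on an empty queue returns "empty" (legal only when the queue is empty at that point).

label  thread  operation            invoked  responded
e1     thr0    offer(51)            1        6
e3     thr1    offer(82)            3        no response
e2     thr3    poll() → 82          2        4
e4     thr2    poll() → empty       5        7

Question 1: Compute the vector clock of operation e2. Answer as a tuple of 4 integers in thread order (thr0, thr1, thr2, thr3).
(0, 1, 0, 1)

VC(e4, invoked at 5): no causal predecessors; +1 on thr2 → (0, 0, 1, 0)
VC(e3, invoked at 3): no causal predecessors; +1 on thr1 → (0, 1, 0, 0)
VC(e1, invoked at 1): no causal predecessors; +1 on thr0 → (1, 0, 0, 0)
VC(e2, invoked at 2): max of VC(e3)=(0, 1, 0, 0), then +1 on thread thr3 → (0, 1, 0, 1)
target: VC(e2) = (0, 1, 0, 1)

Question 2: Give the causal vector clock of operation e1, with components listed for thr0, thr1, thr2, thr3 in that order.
(1, 0, 0, 0)

invoked at 5, e4 has no predecessors; its own thr2 bump gives (0, 0, 1, 0)
invoked at 3, e3 has no predecessors; its own thr1 bump gives (0, 1, 0, 0)
invoked at 1, e1 has no predecessors; its own thr0 bump gives (1, 0, 0, 0)
from VC(e3)=(0, 1, 0, 0), e2 (invoked 2) maxes components and bumps thr3 → (0, 1, 0, 1)
target: VC(e1) = (1, 0, 0, 0)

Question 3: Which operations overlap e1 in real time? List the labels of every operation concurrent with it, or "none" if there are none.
e2, e3, e4

e1 spans [1,6]; an op avoiding the whole window 1..6 is ordered, any other is concurrent
e2 [2,4]: concurrent
e3 [3,…): concurrent
e4 [5,7]: concurrent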